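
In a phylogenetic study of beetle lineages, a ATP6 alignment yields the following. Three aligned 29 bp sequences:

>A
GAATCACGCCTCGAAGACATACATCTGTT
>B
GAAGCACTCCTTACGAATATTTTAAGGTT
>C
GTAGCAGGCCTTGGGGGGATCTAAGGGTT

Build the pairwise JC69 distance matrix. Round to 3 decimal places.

A–B: 14/29 sites differ → p ≈ 0.482759, d = −0.75 ln(1 − 0.643679) = 0.773942 ≈ 0.774.
A–C: 13/29 sites differ → p ≈ 0.448276, d = −0.75 ln(1 − 0.597701) = 0.682920 ≈ 0.683.
B–C: 11/29 sites differ → p ≈ 0.37931, d = −0.75 ln(1 − 0.505747) = 0.528531 ≈ 0.529.

d(A,B) = 0.774, d(A,C) = 0.683, d(B,C) = 0.529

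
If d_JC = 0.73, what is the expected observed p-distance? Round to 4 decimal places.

0.4666

p = (3/4)(1 − e^(−4d/3)) = 0.75 × (1 − e^(-0.973333)) = 0.75 × (1 − 0.377822) = 0.466634.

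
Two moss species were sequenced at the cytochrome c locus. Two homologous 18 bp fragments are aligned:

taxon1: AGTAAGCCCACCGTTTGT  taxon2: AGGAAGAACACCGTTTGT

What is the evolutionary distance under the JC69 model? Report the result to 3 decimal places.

0.188

The sequences differ at 3 of 18 sites (3, 7, 8), so p = 3/18 ≈ 0.166667.
d = −(3/4) ln(1 − 4p/3) = −0.75 ln(1 − 0.222223) = −0.75 ln(0.777777)
  = −0.75 × (-0.251315) = 0.188486 substitutions/site.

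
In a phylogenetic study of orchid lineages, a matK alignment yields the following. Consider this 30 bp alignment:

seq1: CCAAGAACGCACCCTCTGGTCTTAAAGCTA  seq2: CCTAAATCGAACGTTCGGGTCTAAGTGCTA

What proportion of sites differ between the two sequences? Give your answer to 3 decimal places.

The sequences differ at 10 of 30 positions (sites 3, 5, 7, 10, 13, 14, 17, 23, 25, 26).
p = 10/30 = 0.333333… ≈ 0.333 (to 3 d.p.).

0.333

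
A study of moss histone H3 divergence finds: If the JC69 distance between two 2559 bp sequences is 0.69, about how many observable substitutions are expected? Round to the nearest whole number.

Invert JC69: p = (3/4)(1 − e^(−4d/3)) = 0.75 × (1 − e^(-0.92)) = 0.75 × (1 − 0.398519) = 0.451111.
Expected differing sites = pL ≈ 0.451111 × 2559 = 1154.393049 ≈ 1154.

1154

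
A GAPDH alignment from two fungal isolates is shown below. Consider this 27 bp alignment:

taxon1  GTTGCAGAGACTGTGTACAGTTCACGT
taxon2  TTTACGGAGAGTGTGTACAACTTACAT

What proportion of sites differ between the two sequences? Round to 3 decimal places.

0.296

The sequences differ at 8 of 27 positions (sites 1, 4, 6, 11, 20, 21, 23, 26).
p = 8/27 = 0.296296… ≈ 0.296 (to 3 d.p.).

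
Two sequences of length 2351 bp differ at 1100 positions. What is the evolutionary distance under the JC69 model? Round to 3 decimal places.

p = 1100/2351 ≈ 0.467886.
d = −(3/4) ln(1 − 4p/3) = −0.75 ln(1 − 0.623848) = −0.75 ln(0.376152)
  = −0.75 × (-0.977762) = 0.733322 substitutions/site.

0.733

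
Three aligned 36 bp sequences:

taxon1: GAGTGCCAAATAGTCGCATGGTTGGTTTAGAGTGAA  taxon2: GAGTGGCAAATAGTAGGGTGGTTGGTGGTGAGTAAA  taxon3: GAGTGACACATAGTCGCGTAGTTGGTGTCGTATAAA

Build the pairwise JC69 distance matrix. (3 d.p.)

taxon1–taxon2: 8/36 sites differ → p ≈ 0.222222, d = −0.75 ln(1 − 0.296296) = 0.263548 ≈ 0.264.
taxon1–taxon3: 9/36 sites differ → p = 0.25, d = −0.75 ln(1 − 0.333333) = 0.304098 ≈ 0.304.
taxon2–taxon3: 9/36 sites differ → p = 0.25, d = −0.75 ln(1 − 0.333333) = 0.304098 ≈ 0.304.

d(taxon1,taxon2) = 0.264, d(taxon1,taxon3) = 0.304, d(taxon2,taxon3) = 0.304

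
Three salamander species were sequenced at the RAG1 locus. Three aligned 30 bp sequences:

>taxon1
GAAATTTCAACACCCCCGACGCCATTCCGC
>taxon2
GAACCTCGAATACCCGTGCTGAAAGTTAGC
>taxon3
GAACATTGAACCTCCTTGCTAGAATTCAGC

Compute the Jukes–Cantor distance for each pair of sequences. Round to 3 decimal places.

taxon1–taxon2: 14/30 sites differ → p ≈ 0.466667, d = −0.75 ln(1 − 0.622223) = 0.730088 ≈ 0.730.
taxon1–taxon3: 13/30 sites differ → p ≈ 0.433333, d = −0.75 ln(1 − 0.577777) = 0.646666 ≈ 0.647.
taxon2–taxon3: 10/30 sites differ → p ≈ 0.333333, d = −0.75 ln(1 − 0.444444) = 0.440839 ≈ 0.441.

d(taxon1,taxon2) = 0.730, d(taxon1,taxon3) = 0.647, d(taxon2,taxon3) = 0.441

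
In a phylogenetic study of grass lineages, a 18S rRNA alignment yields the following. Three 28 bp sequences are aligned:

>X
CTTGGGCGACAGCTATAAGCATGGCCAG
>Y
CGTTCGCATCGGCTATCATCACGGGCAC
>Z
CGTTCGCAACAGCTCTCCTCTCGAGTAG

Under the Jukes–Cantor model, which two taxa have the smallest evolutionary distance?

X–Y: 11/28 differ, p = 0.393, d = 0.556.
X–Z: 13/28 differ, p = 0.464, d = 0.724.
Y–Z: 8/28 differ, p = 0.286, d = 0.360.
The smallest distance is between Y and Z.

Y and Z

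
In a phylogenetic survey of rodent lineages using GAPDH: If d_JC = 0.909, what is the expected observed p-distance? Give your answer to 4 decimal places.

p = (3/4)(1 − e^(−4d/3)) = 0.75 × (1 − e^(-1.212)) = 0.75 × (1 − 0.297601) = 0.526799.

0.5268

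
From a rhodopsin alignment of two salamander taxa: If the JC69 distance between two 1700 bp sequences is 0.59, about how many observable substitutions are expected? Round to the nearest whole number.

694

Invert JC69: p = (3/4)(1 − e^(−4d/3)) = 0.75 × (1 − e^(-0.786667)) = 0.75 × (1 − 0.455360) = 0.408480.
Expected differing sites = pL ≈ 0.408480 × 1700 = 694.416 ≈ 694.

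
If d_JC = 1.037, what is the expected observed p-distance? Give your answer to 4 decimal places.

p = (3/4)(1 − e^(−4d/3)) = 0.75 × (1 − e^(-1.382667)) = 0.75 × (1 − 0.250908) = 0.561819.

0.5618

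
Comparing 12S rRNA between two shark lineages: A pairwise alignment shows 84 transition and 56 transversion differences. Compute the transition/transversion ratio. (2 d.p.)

R = 84/56 = 1.50.

1.50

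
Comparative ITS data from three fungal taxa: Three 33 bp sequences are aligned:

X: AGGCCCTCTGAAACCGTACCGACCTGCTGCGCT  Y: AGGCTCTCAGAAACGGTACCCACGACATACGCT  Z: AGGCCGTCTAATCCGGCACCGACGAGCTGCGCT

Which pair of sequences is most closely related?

X and Z

X–Y: 9/33 differ, p = 0.273, d = 0.339.
X–Z: 8/33 differ, p = 0.242, d = 0.293.
Y–Z: 11/33 differ, p = 0.333, d = 0.441.
The smallest distance is between X and Z.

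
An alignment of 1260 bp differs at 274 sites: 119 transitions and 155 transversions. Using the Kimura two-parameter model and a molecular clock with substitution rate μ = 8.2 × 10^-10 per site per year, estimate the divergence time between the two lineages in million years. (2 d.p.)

P = 119/1260 ≈ 0.094444 and Q = 155/1260 ≈ 0.123016.
Under the Kimura two-parameter model, d = −½ ln(1 − 2P − Q) − ¼ ln(1 − 2Q).
1 − 2P − Q = 0.688096, giving −½ ln(0.688096) = 0.186913.
1 − 2Q = 0.753968, giving −¼ ln(0.753968) = 0.070601.
d = 0.186913 + 0.070601 = 0.257514.
Under a molecular clock d = 2μt, so t = d/(2μ) = 0.257514 / (2 × 8.2 × 10^-10) = 157.02 million years.

157.02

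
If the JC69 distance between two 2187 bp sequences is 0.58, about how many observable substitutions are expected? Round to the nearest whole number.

Invert JC69: p = (3/4)(1 − e^(−4d/3)) = 0.75 × (1 − e^(-0.773333)) = 0.75 × (1 − 0.461472) = 0.403896.
Expected differing sites = pL ≈ 0.403896 × 2187 = 883.320552 ≈ 883.

883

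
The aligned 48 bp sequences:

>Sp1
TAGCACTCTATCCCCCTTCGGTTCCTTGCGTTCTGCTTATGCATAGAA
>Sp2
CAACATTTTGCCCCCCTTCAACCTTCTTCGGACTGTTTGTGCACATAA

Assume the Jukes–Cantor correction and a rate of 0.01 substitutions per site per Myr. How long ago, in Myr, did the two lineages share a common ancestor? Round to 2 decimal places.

30.41

The sequences differ at 20 of 48 sites, so p = 20/48 ≈ 0.416667.
d = −(3/4) ln(1 − 4p/3) = −0.75 ln(1 − 0.555556) = −0.75 ln(0.444444)
  = −0.75 × (-0.810931) = 0.608198 substitutions/site.
Under a molecular clock d = 2μt, so t = d/(2μ) = 0.608198 / (2 × 0.01) = 30.41 Myr.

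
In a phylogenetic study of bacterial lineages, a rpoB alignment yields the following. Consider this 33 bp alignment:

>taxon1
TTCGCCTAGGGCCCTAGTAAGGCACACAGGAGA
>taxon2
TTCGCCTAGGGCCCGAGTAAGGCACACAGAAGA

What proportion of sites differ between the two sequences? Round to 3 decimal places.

0.061

The sequences differ at 2 of 33 positions (sites 15, 30).
p = 2/33 = 0.060606… ≈ 0.061 (to 3 d.p.).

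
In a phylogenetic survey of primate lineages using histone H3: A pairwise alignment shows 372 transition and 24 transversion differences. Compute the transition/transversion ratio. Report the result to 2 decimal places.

15.50

R = 372/24 = 15.50.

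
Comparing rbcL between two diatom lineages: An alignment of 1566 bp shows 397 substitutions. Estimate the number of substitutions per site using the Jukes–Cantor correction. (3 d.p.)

0.309

p = 397/1566 ≈ 0.253512.
d = −(3/4) ln(1 − 4p/3) = −0.75 ln(1 − 0.338016) = −0.75 ln(0.661984)
  = −0.75 × (-0.412514) = 0.309386 substitutions/site.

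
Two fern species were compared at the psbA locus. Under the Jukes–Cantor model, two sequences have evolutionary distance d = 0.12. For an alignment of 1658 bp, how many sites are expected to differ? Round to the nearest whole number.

Invert JC69: p = (3/4)(1 − e^(−4d/3)) = 0.75 × (1 − e^(-0.16)) = 0.75 × (1 − 0.852144) = 0.110892.
Expected differing sites = pL ≈ 0.110892 × 1658 = 183.858936 ≈ 184.

184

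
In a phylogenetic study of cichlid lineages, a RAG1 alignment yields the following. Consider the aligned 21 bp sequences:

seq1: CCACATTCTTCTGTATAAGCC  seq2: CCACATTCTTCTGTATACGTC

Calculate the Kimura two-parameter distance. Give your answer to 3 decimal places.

Of 21 sites, 1 differences are transitions and 1 are transversions, so P = 1/21 ≈ 0.047619 and Q = 1/21 ≈ 0.047619.
Under the Kimura two-parameter model, d = −½ ln(1 − 2P − Q) − ¼ ln(1 − 2Q).
1 − 2P − Q = 0.857143, giving −½ ln(0.857143) = 0.077075.
1 − 2Q = 0.904762, giving −¼ ln(0.904762) = 0.025021.
d = 0.077075 + 0.025021 = 0.102096.

0.102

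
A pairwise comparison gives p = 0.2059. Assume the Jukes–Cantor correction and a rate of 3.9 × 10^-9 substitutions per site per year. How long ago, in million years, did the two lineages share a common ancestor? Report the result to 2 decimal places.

30.86

d = −(3/4) ln(1 − 4p/3) = −0.75 ln(1 − 0.274533) = −0.75 ln(0.725467)
  = −0.75 × (-0.320940) = 0.240705 substitutions/site.
Under a molecular clock d = 2μt, so t = d/(2μ) = 0.240705 / (2 × 3.9 × 10^-9) = 30.86 million years.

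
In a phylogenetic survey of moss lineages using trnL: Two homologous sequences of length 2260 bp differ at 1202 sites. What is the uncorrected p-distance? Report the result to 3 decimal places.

0.532

p = 1202/2260 = 0.531858… ≈ 0.532 (to 3 d.p.).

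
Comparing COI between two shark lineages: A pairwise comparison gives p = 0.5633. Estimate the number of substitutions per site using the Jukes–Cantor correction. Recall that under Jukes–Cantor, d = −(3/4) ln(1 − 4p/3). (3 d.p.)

d = −(3/4) ln(1 − 4p/3) = −0.75 ln(1 − 0.751067) = −0.75 ln(0.248933)
  = −0.75 × (-1.390571) = 1.042928 substitutions/site.

1.043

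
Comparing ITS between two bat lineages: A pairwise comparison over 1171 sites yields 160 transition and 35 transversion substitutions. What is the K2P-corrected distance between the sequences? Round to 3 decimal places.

0.196

P = 160/1171 ≈ 0.136635 and Q = 35/1171 ≈ 0.029889.
Under the Kimura two-parameter model, d = −½ ln(1 − 2P − Q) − ¼ ln(1 − 2Q).
1 − 2P − Q = 0.696841, giving −½ ln(0.696841) = 0.180599.
1 − 2Q = 0.940222, giving −¼ ln(0.940222) = 0.015410.
d = 0.180599 + 0.015410 = 0.196009.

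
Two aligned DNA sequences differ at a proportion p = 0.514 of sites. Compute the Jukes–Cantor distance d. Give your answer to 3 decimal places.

0.867

d = −(3/4) ln(1 − 4p/3) = −0.75 ln(1 − 0.685333) = −0.75 ln(0.314667)
  = −0.75 × (-1.156240) = 0.867180 substitutions/site.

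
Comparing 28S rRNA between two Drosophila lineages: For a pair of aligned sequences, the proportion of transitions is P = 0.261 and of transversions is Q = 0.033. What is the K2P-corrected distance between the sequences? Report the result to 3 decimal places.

Under the Kimura two-parameter model, d = −½ ln(1 − 2P − Q) − ¼ ln(1 − 2Q).
1 − 2P − Q = 0.445, giving −½ ln(0.445) = 0.404840.
1 − 2Q = 0.934, giving −¼ ln(0.934) = 0.017070.
d = 0.404840 + 0.017070 = 0.421910.

0.422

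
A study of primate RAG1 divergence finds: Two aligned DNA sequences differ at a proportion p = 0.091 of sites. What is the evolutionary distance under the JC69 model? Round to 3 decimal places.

d = −(3/4) ln(1 − 4p/3) = −0.75 ln(1 − 0.121333) = −0.75 ln(0.878667)
  = −0.75 × (-0.129349) = 0.097012 substitutions/site.

0.097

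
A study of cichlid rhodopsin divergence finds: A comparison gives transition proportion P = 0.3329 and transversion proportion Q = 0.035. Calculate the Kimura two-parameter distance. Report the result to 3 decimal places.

Under the Kimura two-parameter model, d = −½ ln(1 − 2P − Q) − ¼ ln(1 − 2Q).
1 − 2P − Q = 0.2992, giving −½ ln(0.2992) = 0.603322.
1 − 2Q = 0.93, giving −¼ ln(0.93) = 0.018143.
d = 0.603322 + 0.018143 = 0.621465.

0.621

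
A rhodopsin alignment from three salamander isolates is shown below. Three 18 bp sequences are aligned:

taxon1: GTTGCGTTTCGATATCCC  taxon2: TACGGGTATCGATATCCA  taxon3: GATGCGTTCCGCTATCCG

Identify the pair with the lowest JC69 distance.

taxon1 and taxon3

taxon1–taxon2: 6/18 differ, p = 0.333, d = 0.441.
taxon1–taxon3: 4/18 differ, p = 0.222, d = 0.264.
taxon2–taxon3: 7/18 differ, p = 0.389, d = 0.548.
The smallest distance is between taxon1 and taxon3.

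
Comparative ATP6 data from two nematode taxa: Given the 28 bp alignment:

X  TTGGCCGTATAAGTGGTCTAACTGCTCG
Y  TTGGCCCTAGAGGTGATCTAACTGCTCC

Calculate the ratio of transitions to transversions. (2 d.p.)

Transitions are A↔G and C↔T; transversions are all other mismatches.
Transitions: 2. Transversions: 3.
R = 2/3 = 0.666666… ≈ 0.67 (to 2 d.p.).

0.67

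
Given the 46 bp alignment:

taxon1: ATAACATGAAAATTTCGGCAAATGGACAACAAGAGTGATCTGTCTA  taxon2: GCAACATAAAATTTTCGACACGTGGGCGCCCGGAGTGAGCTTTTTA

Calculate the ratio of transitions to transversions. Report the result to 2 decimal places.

1.50

Transitions are A↔G and C↔T; transversions are all other mismatches.
Transitions: 9. Transversions: 6.
R = 9/6 = 1.50.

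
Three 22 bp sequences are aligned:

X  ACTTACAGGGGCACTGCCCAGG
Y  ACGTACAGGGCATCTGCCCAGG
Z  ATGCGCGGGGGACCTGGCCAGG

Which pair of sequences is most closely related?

X and Y

X–Y: 4/22 differ, p = 0.182, d = 0.208.
X–Z: 8/22 differ, p = 0.364, d = 0.497.
Y–Z: 7/22 differ, p = 0.318, d = 0.414.
The smallest distance is between X and Y.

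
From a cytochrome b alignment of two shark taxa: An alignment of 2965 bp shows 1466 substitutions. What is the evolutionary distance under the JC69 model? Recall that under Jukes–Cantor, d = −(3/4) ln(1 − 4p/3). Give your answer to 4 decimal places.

0.8074

p = 1466/2965 ≈ 0.494435.
d = −(3/4) ln(1 − 4p/3) = −0.75 ln(1 − 0.659247) = −0.75 ln(0.340753)
  = −0.75 × (-1.076597) = 0.807448 substitutions/site.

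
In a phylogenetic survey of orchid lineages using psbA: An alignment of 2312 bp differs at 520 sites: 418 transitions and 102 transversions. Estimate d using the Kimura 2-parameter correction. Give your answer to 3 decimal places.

0.283

P = 418/2312 ≈ 0.180796 and Q = 102/2312 ≈ 0.044118.
Under the Kimura two-parameter model, d = −½ ln(1 − 2P − Q) − ¼ ln(1 − 2Q).
1 − 2P − Q = 0.59429, giving −½ ln(0.59429) = 0.260194.
1 − 2Q = 0.911764, giving −¼ ln(0.911764) = 0.023094.
d = 0.260194 + 0.023094 = 0.283288.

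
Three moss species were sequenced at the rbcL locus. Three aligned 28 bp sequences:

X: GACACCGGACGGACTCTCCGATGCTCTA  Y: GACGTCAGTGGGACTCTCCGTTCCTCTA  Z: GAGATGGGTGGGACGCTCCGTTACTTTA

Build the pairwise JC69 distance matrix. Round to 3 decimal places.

X–Y: 7/28 sites differ → p = 0.25, d = −0.75 ln(1 − 0.333333) = 0.304098 ≈ 0.304.
X–Z: 9/28 sites differ → p ≈ 0.321429, d = −0.75 ln(1 − 0.428572) = 0.419713 ≈ 0.420.
Y–Z: 7/28 sites differ → p = 0.25, d = −0.75 ln(1 − 0.333333) = 0.304098 ≈ 0.304.

d(X,Y) = 0.304, d(X,Z) = 0.420, d(Y,Z) = 0.304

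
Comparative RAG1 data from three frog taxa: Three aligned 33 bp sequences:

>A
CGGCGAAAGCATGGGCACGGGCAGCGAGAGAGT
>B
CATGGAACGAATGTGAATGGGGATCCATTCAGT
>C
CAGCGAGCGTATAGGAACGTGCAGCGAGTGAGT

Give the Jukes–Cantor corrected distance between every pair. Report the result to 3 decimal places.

A–B: 14/33 sites differ → p ≈ 0.424242, d = −0.75 ln(1 − 0.565656) = 0.625439 ≈ 0.625.
A–C: 8/33 sites differ → p ≈ 0.242424, d = −0.75 ln(1 − 0.323232) = 0.292820 ≈ 0.293.
B–C: 13/33 sites differ → p ≈ 0.393939, d = −0.75 ln(1 − 0.525252) = 0.558728 ≈ 0.559.

d(A,B) = 0.625, d(A,C) = 0.293, d(B,C) = 0.559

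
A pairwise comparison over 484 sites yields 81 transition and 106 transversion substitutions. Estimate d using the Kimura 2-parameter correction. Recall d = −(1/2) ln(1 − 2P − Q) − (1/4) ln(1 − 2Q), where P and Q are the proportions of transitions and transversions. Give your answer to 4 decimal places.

0.5475

P = 81/484 ≈ 0.167355 and Q = 106/484 ≈ 0.219008.
Under the Kimura two-parameter model, d = −½ ln(1 − 2P − Q) − ¼ ln(1 − 2Q).
1 − 2P − Q = 0.446282, giving −½ ln(0.446282) = 0.403402.
1 − 2Q = 0.561984, giving −¼ ln(0.561984) = 0.144070.
d = 0.403402 + 0.144070 = 0.547472.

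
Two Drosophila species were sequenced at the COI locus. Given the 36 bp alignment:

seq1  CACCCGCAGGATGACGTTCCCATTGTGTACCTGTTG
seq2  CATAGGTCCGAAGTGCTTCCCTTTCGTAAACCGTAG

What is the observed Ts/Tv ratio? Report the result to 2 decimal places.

0.20

Transitions are A↔G and C↔T; transversions are all other mismatches.
Transitions: 3. Transversions: 15.
R = 3/15 = 0.20.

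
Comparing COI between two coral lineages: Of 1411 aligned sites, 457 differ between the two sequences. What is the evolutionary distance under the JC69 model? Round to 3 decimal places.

0.424

p = 457/1411 ≈ 0.323884.
d = −(3/4) ln(1 − 4p/3) = −0.75 ln(1 − 0.431845) = −0.75 ln(0.568155)
  = −0.75 × (-0.565361) = 0.424021 substitutions/site.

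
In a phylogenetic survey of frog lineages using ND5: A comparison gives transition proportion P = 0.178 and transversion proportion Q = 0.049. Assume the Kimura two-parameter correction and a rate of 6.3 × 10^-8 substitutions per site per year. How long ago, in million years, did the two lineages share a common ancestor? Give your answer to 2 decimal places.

2.26

Under the Kimura two-parameter model, d = −½ ln(1 − 2P − Q) − ¼ ln(1 − 2Q).
1 − 2P − Q = 0.595, giving −½ ln(0.595) = 0.259597.
1 − 2Q = 0.902, giving −¼ ln(0.902) = 0.025785.
d = 0.259597 + 0.025785 = 0.285382.
Under a molecular clock d = 2μt, so t = d/(2μ) = 0.285382 / (2 × 6.3 × 10^-8) = 2.26 million years.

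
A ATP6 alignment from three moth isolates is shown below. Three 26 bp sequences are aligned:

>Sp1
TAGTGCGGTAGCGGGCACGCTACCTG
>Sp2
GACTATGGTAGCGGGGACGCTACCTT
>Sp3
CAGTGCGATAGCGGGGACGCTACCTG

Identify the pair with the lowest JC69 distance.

Sp1–Sp2: 6/26 differ, p = 0.231, d = 0.276.
Sp1–Sp3: 3/26 differ, p = 0.115, d = 0.125.
Sp2–Sp3: 6/26 differ, p = 0.231, d = 0.276.
The smallest distance is between Sp1 and Sp3.

Sp1 and Sp3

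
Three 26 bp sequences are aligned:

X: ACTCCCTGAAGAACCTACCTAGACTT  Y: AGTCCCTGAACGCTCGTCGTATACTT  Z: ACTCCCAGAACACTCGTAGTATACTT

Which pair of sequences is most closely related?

X–Y: 9/26 differ, p = 0.346, d = 0.464.
X–Z: 9/26 differ, p = 0.346, d = 0.464.
Y–Z: 4/26 differ, p = 0.154, d = 0.172.
The smallest distance is between Y and Z.

Y and Z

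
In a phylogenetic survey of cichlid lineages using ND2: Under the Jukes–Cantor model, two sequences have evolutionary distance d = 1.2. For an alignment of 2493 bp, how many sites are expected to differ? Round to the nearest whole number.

Invert JC69: p = (3/4)(1 − e^(−4d/3)) = 0.75 × (1 − e^(-1.6)) = 0.75 × (1 − 0.201897) = 0.598577.
Expected differing sites = pL ≈ 0.598577 × 2493 = 1492.252461 ≈ 1492.

1492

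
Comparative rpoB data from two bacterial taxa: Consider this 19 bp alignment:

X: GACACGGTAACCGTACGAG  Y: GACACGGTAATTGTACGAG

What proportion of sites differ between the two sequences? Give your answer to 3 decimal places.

0.105

The sequences differ at 2 of 19 positions (sites 11, 12).
p = 2/19 = 0.105263… ≈ 0.105 (to 3 d.p.).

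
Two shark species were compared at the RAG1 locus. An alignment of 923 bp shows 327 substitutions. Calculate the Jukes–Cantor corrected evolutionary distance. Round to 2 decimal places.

p = 327/923 ≈ 0.35428.
d = −(3/4) ln(1 − 4p/3) = −0.75 ln(1 − 0.472373) = −0.75 ln(0.527627)
  = −0.75 × (-0.639366) = 0.479525 substitutions/site.

0.48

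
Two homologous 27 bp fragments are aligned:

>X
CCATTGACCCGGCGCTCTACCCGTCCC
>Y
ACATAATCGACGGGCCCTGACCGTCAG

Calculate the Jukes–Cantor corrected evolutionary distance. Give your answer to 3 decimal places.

The sequences differ at 13 of 27 sites, so p = 13/27 ≈ 0.481481.
d = −(3/4) ln(1 − 4p/3) = −0.75 ln(1 − 0.641975) = −0.75 ln(0.358025)
  = −0.75 × (-1.027152) = 0.770364 substitutions/site.

0.770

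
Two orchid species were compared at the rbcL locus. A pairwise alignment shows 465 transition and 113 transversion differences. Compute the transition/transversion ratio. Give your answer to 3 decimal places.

R = 465/113 = 4.115044… ≈ 4.115 (to 3 d.p.).

4.115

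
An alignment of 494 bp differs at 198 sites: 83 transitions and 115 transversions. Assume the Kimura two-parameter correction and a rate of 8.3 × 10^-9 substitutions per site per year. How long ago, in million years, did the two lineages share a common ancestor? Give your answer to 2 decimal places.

P = 83/494 ≈ 0.168016 and Q = 115/494 ≈ 0.232794.
Under the Kimura two-parameter model, d = −½ ln(1 − 2P − Q) − ¼ ln(1 − 2Q).
1 − 2P − Q = 0.431174, giving −½ ln(0.431174) = 0.420622.
1 − 2Q = 0.534412, giving −¼ ln(0.534412) = 0.156647.
d = 0.420622 + 0.156647 = 0.577269.
Under a molecular clock d = 2μt, so t = d/(2μ) = 0.577269 / (2 × 8.3 × 10^-9) = 34.78 million years.

34.78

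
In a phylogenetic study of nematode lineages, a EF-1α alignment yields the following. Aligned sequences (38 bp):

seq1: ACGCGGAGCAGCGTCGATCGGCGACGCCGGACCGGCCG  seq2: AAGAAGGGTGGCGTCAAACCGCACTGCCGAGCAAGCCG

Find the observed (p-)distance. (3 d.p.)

The sequences differ at 16 of 38 positions.
p = 16/38 = 0.421052… ≈ 0.421 (to 3 d.p.).

0.421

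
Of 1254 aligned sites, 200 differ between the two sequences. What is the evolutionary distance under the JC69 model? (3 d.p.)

p = 200/1254 ≈ 0.15949.
d = −(3/4) ln(1 − 4p/3) = −0.75 ln(1 − 0.212653) = −0.75 ln(0.787347)
  = −0.75 × (-0.239086) = 0.179315 substitutions/site.

0.179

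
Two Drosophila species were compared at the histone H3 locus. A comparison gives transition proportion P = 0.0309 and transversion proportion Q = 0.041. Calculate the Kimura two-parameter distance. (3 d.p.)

Under the Kimura two-parameter model, d = −½ ln(1 − 2P − Q) − ¼ ln(1 − 2Q).
1 − 2P − Q = 0.8972, giving −½ ln(0.8972) = 0.054238.
1 − 2Q = 0.918, giving −¼ ln(0.918) = 0.021389.
d = 0.054238 + 0.021389 = 0.075627.

0.076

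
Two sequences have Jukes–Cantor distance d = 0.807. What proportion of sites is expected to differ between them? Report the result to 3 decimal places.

p = (3/4)(1 − e^(−4d/3)) = 0.75 × (1 − e^(-1.076)) = 0.75 × (1 − 0.340957) = 0.494282.

0.494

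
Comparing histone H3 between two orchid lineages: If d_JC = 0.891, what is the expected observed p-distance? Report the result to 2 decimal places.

0.52

p = (3/4)(1 − e^(−4d/3)) = 0.75 × (1 − e^(-1.188)) = 0.75 × (1 − 0.304830) = 0.521378.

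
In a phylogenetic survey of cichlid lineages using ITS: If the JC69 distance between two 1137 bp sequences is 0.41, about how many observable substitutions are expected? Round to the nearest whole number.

Invert JC69: p = (3/4)(1 − e^(−4d/3)) = 0.75 × (1 − e^(-0.546667)) = 0.75 × (1 − 0.578876) = 0.315843.
Expected differing sites = pL ≈ 0.315843 × 1137 = 359.113491 ≈ 359.

359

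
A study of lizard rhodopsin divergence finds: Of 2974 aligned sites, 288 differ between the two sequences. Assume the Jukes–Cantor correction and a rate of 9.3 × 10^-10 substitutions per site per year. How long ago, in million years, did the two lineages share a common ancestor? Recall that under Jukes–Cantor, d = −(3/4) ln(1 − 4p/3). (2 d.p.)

p = 288/2974 ≈ 0.096839.
d = −(3/4) ln(1 − 4p/3) = −0.75 ln(1 − 0.129119) = −0.75 ln(0.870881)
  = −0.75 × (-0.138250) = 0.103688 substitutions/site.
Under a molecular clock d = 2μt, so t = d/(2μ) = 0.103688 / (2 × 9.3 × 10^-10) = 55.75 million years.

55.75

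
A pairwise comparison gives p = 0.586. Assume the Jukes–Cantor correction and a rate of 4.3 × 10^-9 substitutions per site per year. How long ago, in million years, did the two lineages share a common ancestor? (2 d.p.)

132.58

d = −(3/4) ln(1 − 4p/3) = −0.75 ln(1 − 0.781333) = −0.75 ln(0.218667)
  = −0.75 × (-1.520205) = 1.140154 substitutions/site.
Under a molecular clock d = 2μt, so t = d/(2μ) = 1.140154 / (2 × 4.3 × 10^-9) = 132.58 million years.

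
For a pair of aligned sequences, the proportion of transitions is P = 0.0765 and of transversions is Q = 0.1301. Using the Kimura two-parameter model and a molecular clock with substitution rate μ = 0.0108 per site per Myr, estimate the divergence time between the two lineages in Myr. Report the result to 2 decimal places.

11.19

Under the Kimura two-parameter model, d = −½ ln(1 − 2P − Q) − ¼ ln(1 − 2Q).
1 − 2P − Q = 0.7169, giving −½ ln(0.7169) = 0.166409.
1 − 2Q = 0.7398, giving −¼ ln(0.7398) = 0.075344.
d = 0.166409 + 0.075344 = 0.241753.
Under a molecular clock d = 2μt, so t = d/(2μ) = 0.241753 / (2 × 0.0108) = 11.19 Myr.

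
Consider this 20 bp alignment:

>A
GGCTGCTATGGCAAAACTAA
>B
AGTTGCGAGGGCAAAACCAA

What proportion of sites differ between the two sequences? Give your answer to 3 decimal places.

The sequences differ at 5 of 20 positions (sites 1, 3, 7, 9, 18).
p = 5/20 = 0.250.

0.250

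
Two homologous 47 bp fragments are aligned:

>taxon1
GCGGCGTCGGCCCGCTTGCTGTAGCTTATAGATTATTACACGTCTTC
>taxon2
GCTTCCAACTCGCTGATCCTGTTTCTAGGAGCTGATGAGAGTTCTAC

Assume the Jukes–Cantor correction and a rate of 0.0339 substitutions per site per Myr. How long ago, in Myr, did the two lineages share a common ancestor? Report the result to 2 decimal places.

12.63

The sequences differ at 24 of 47 sites, so p = 24/47 ≈ 0.510638.
d = −(3/4) ln(1 − 4p/3) = −0.75 ln(1 − 0.680851) = −0.75 ln(0.319149)
  = −0.75 × (-1.142097) = 0.856573 substitutions/site.
Under a molecular clock d = 2μt, so t = d/(2μ) = 0.856573 / (2 × 0.0339) = 12.63 Myr.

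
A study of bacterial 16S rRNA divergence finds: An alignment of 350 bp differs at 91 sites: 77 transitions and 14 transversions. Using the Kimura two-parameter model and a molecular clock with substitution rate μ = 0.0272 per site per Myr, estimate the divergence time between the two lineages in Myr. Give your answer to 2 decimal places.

6.39

P = 77/350 = 0.22 and Q = 14/350 = 0.04.
Under the Kimura two-parameter model, d = −½ ln(1 − 2P − Q) − ¼ ln(1 − 2Q).
1 − 2P − Q = 0.52, giving −½ ln(0.52) = 0.326963.
1 − 2Q = 0.92, giving −¼ ln(0.92) = 0.020845.
d = 0.326963 + 0.020845 = 0.347808.
Under a molecular clock d = 2μt, so t = d/(2μ) = 0.347808 / (2 × 0.0272) = 6.39 Myr.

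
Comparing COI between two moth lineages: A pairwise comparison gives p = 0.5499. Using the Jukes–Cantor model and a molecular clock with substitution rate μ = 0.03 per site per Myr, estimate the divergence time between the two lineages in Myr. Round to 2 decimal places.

d = −(3/4) ln(1 − 4p/3) = −0.75 ln(1 − 0.7332) = −0.75 ln(0.2668)
  = −0.75 × (-1.321256) = 0.990942 substitutions/site.
Under a molecular clock d = 2μt, so t = d/(2μ) = 0.990942 / (2 × 0.03) = 16.52 Myr.

16.52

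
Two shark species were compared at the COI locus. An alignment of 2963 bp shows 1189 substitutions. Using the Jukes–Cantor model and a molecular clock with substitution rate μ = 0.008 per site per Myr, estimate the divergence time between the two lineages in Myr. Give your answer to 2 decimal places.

p = 1189/2963 ≈ 0.401282.
d = −(3/4) ln(1 − 4p/3) = −0.75 ln(1 − 0.535043) = −0.75 ln(0.464957)
  = −0.75 × (-0.765810) = 0.574358 substitutions/site.
Under a molecular clock d = 2μt, so t = d/(2μ) = 0.574358 / (2 × 0.008) = 35.90 Myr.

35.90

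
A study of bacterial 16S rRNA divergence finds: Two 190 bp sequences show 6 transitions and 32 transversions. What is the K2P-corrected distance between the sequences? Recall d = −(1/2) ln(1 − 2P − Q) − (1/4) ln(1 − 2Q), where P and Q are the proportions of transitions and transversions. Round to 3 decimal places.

0.234

P = 6/190 ≈ 0.031579 and Q = 32/190 ≈ 0.168421.
Under the Kimura two-parameter model, d = −½ ln(1 − 2P − Q) − ¼ ln(1 − 2Q).
1 − 2P − Q = 0.768421, giving −½ ln(0.768421) = 0.131709.
1 − 2Q = 0.663158, giving −¼ ln(0.663158) = 0.102686.
d = 0.131709 + 0.102686 = 0.234395.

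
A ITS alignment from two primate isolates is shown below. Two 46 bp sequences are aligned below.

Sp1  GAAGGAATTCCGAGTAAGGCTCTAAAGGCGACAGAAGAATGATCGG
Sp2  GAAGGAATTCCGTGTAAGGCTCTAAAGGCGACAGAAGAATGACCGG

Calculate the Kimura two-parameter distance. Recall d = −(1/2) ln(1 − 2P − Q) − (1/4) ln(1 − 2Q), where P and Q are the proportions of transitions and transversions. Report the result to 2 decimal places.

0.04

Of 46 sites, 1 differences are transitions and 1 are transversions, so P = 1/46 ≈ 0.021739 and Q = 1/46 ≈ 0.021739.
Under the Kimura two-parameter model, d = −½ ln(1 − 2P − Q) − ¼ ln(1 − 2Q).
1 − 2P − Q = 0.934783, giving −½ ln(0.934783) = 0.033720.
1 − 2Q = 0.956522, giving −¼ ln(0.956522) = 0.011113.
d = 0.033720 + 0.011113 = 0.044833.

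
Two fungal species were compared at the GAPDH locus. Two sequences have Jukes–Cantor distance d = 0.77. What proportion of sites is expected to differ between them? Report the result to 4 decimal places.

0.4814

p = (3/4)(1 − e^(−4d/3)) = 0.75 × (1 − e^(-1.026667)) = 0.75 × (1 − 0.358199) = 0.481351.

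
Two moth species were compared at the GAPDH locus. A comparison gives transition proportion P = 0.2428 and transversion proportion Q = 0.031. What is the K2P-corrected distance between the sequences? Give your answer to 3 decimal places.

Under the Kimura two-parameter model, d = −½ ln(1 − 2P − Q) − ¼ ln(1 − 2Q).
1 − 2P − Q = 0.4834, giving −½ ln(0.4834) = 0.363455.
1 − 2Q = 0.938, giving −¼ ln(0.938) = 0.016001.
d = 0.363455 + 0.016001 = 0.379456.

0.379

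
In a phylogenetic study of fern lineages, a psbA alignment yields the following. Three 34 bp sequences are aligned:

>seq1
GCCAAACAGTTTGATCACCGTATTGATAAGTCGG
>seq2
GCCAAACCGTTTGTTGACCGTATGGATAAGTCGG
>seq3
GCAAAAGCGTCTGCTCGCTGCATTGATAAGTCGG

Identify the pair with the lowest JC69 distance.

seq1–seq2: 4/34 differ, p = 0.118, d = 0.128.
seq1–seq3: 8/34 differ, p = 0.235, d = 0.282.
seq2–seq3: 9/34 differ, p = 0.265, d = 0.326.
The smallest distance is between seq1 and seq2.

seq1 and seq2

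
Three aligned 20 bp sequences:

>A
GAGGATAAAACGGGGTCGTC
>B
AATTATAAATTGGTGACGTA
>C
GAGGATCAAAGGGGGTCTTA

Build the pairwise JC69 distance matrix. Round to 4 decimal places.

d(A,B) = 0.5716, d(A,C) = 0.2326, d(B,C) = 0.6872

A–B: 8/20 sites differ → p = 0.4, d = −0.75 ln(1 − 0.533333) = 0.571605 ≈ 0.5716.
A–C: 4/20 sites differ → p = 0.2, d = −0.75 ln(1 − 0.266667) = 0.232617 ≈ 0.2326.
B–C: 9/20 sites differ → p = 0.45, d = −0.75 ln(1 − 0.6) = 0.687218 ≈ 0.6872.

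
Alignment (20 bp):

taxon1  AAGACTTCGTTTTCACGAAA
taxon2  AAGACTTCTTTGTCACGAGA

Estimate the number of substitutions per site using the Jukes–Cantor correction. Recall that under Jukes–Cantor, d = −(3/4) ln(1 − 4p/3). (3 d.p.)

The sequences differ at 3 of 20 sites (9, 12, 19), so p = 3/20 = 0.15.
d = −(3/4) ln(1 − 4p/3) = −0.75 ln(1 − 0.2) = −0.75 ln(0.8)
  = −0.75 × (-0.223144) = 0.167358 substitutions/site.

0.167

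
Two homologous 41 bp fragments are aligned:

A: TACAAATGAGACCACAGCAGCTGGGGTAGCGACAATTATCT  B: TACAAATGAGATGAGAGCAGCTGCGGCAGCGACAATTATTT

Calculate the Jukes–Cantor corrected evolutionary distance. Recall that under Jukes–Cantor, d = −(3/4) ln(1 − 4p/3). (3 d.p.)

The sequences differ at 6 of 41 sites (12, 13, 15, 24, 27, 40), so p = 6/41 ≈ 0.146341.
d = −(3/4) ln(1 − 4p/3) = −0.75 ln(1 − 0.195121) = −0.75 ln(0.804879)
  = −0.75 × (-0.217063) = 0.162797 substitutions/site.

0.163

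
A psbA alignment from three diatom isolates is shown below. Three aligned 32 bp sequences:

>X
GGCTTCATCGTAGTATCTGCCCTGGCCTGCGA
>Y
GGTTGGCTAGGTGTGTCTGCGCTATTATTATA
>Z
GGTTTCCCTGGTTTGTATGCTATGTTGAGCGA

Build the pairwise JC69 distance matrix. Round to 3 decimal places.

X–Y: 16/32 sites differ → p = 0.5, d = −0.75 ln(1 − 0.666667) = 0.823960 ≈ 0.824.
X–Z: 15/32 sites differ → p = 0.46875, d = −0.75 ln(1 − 0.625) = 0.735622 ≈ 0.736.
Y–Z: 14/32 sites differ → p = 0.4375, d = −0.75 ln(1 − 0.583333) = 0.656601 ≈ 0.657.

d(X,Y) = 0.824, d(X,Z) = 0.736, d(Y,Z) = 0.657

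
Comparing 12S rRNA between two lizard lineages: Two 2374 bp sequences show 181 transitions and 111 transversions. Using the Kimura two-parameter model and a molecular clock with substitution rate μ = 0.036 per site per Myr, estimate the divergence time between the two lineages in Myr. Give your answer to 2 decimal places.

1.88

P = 181/2374 ≈ 0.076243 and Q = 111/2374 ≈ 0.046757.
Under the Kimura two-parameter model, d = −½ ln(1 − 2P − Q) − ¼ ln(1 − 2Q).
1 − 2P − Q = 0.800757, giving −½ ln(0.800757) = 0.111099.
1 − 2Q = 0.906486, giving −¼ ln(0.906486) = 0.024545.
d = 0.111099 + 0.024545 = 0.135644.
Under a molecular clock d = 2μt, so t = d/(2μ) = 0.135644 / (2 × 0.036) = 1.88 Myr.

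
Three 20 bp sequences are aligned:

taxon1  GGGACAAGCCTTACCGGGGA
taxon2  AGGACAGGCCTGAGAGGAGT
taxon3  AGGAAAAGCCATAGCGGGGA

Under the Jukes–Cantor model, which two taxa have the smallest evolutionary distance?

taxon1–taxon2: 7/20 differ, p = 0.350, d = 0.471.
taxon1–taxon3: 4/20 differ, p = 0.200, d = 0.233.
taxon2–taxon3: 7/20 differ, p = 0.350, d = 0.471.
The smallest distance is between taxon1 and taxon3.

taxon1 and taxon3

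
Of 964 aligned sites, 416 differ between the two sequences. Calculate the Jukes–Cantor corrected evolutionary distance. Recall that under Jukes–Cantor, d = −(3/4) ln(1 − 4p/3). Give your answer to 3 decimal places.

0.642

p = 416/964 ≈ 0.431535.
d = −(3/4) ln(1 − 4p/3) = −0.75 ln(1 − 0.57538) = −0.75 ln(0.42462)
  = −0.75 × (-0.856561) = 0.642421 substitutions/site.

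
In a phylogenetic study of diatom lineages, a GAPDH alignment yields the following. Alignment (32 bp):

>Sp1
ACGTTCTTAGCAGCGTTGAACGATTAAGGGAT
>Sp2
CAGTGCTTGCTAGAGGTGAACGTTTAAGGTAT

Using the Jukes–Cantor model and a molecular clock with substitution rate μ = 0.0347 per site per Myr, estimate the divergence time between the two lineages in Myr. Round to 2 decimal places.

The sequences differ at 10 of 32 sites (1, 2, 5, 9, 10, 11, 14, 16, 23, 30), so p = 10/32 = 0.3125.
d = −(3/4) ln(1 − 4p/3) = −0.75 ln(1 − 0.416667) = −0.75 ln(0.583333)
  = −0.75 × (-0.538997) = 0.404248 substitutions/site.
Under a molecular clock d = 2μt, so t = d/(2μ) = 0.404248 / (2 × 0.0347) = 5.82 Myr.

5.82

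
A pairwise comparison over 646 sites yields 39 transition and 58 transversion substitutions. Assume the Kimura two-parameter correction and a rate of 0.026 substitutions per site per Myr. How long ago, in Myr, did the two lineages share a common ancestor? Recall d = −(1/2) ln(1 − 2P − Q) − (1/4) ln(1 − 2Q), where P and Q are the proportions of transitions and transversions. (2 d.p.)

P = 39/646 ≈ 0.060372 and Q = 58/646 ≈ 0.089783.
Under the Kimura two-parameter model, d = −½ ln(1 − 2P − Q) − ¼ ln(1 − 2Q).
1 − 2P − Q = 0.789473, giving −½ ln(0.789473) = 0.118195.
1 − 2Q = 0.820434, giving −¼ ln(0.820434) = 0.049480.
d = 0.118195 + 0.049480 = 0.167675.
Under a molecular clock d = 2μt, so t = d/(2μ) = 0.167675 / (2 × 0.026) = 3.22 Myr.

3.22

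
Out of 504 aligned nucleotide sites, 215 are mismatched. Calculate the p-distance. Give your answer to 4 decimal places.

p = 215/504 = 0.426587… ≈ 0.4266 (to 4 d.p.).

0.4266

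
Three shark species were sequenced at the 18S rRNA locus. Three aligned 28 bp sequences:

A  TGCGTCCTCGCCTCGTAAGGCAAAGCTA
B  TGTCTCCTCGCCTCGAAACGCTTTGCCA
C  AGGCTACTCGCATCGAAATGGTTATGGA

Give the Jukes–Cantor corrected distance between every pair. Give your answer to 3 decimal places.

A–B: 8/28 sites differ → p ≈ 0.285714, d = −0.75 ln(1 − 0.380952) = 0.359679 ≈ 0.360.
A–C: 13/28 sites differ → p ≈ 0.464286, d = −0.75 ln(1 − 0.619048) = 0.723811 ≈ 0.724.
B–C: 10/28 sites differ → p ≈ 0.357143, d = −0.75 ln(1 − 0.476191) = 0.484971 ≈ 0.485.

d(A,B) = 0.360, d(A,C) = 0.724, d(B,C) = 0.485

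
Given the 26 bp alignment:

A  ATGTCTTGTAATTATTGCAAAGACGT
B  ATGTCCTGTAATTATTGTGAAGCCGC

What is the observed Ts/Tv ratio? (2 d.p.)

4.00

Transitions are A↔G and C↔T; transversions are all other mismatches.
Transitions: 4. Transversions: 1.
R = 4/1 = 4.00.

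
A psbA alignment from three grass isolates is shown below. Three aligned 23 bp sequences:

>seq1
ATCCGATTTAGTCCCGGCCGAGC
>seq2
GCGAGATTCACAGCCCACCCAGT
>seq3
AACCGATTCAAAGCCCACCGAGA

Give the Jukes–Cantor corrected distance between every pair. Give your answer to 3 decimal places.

d(seq1,seq2) = 0.892, d(seq1,seq3) = 0.467, d(seq2,seq3) = 0.390

seq1–seq2: 12/23 sites differ → p ≈ 0.521739, d = −0.75 ln(1 − 0.695652) = 0.892188 ≈ 0.892.
seq1–seq3: 8/23 sites differ → p ≈ 0.347826, d = −0.75 ln(1 − 0.463768) = 0.467391 ≈ 0.467.
seq2–seq3: 7/23 sites differ → p ≈ 0.304348, d = −0.75 ln(1 − 0.405797) = 0.390401 ≈ 0.390.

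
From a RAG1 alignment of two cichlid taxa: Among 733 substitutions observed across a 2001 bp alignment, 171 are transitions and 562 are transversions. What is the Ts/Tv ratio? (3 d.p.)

R = 171/562 = 0.304270… ≈ 0.304 (to 3 d.p.).

0.304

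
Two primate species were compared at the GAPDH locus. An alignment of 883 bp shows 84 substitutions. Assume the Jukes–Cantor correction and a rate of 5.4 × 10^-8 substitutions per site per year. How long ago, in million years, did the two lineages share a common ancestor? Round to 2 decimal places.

0.94

p = 84/883 ≈ 0.09513.
d = −(3/4) ln(1 − 4p/3) = −0.75 ln(1 − 0.12684) = −0.75 ln(0.87316)
  = −0.75 × (-0.135636) = 0.101727 substitutions/site.
Under a molecular clock d = 2μt, so t = d/(2μ) = 0.101727 / (2 × 5.4 × 10^-8) = 0.94 million years.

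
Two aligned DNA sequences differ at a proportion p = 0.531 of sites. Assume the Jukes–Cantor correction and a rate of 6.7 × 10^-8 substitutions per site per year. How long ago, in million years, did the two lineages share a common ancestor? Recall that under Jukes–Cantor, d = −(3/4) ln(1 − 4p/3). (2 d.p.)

6.89

d = −(3/4) ln(1 − 4p/3) = −0.75 ln(1 − 0.708) = −0.75 ln(0.292)
  = −0.75 × (-1.231001) = 0.923251 substitutions/site.
Under a molecular clock d = 2μt, so t = d/(2μ) = 0.923251 / (2 × 6.7 × 10^-8) = 6.89 million years.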